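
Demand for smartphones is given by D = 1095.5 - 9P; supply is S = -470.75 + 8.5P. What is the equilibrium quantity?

Set D = S: 1095.5 - 9P = -470.75 + 8.5P.
1566.25 = 17.5P, so P* = 89.5.
Q* = 1095.5 − 9(89.5) = 290.

Q* = 290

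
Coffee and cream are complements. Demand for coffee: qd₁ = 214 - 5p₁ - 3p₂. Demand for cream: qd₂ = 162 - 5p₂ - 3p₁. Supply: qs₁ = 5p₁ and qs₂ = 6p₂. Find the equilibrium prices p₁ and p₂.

Market 1: 214 - 5p₁ - 3p₂ = 5p₁ → 10p₁ + 3p₂ = 214.
Market 2: 11p₂ + 3p₁ = 162.
Eliminating p₂: 11×(1) − 3×(2) gives 101p₁ = 1868, so p₁ = 1868/101.
Back-substitute into (2): p₂ = (162 − 3×1868/101) / 11 = 978/101.

p₁ = 1868/101, p₂ = 978/101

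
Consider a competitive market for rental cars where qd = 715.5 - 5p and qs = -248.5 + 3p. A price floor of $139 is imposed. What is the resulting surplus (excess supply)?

Surplus = 148

Equilibrium price would be p* = 120.5, so the floor at 139 binds.
At p = 139: qd = 20.5, qs = 168.5.
Surplus = 168.5 − 20.5 = 148.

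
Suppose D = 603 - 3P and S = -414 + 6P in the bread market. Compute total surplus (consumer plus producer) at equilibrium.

Total surplus = 17424

Equilibrium: 603 - 3P = -414 + 6P gives P* = 113, Q* = 264.
Demand choke price: P = 201; supply starts at P = 69.
CS = ½(201 − 113)(264) = 11616; PS = ½(113 − 69)(264) = 5808.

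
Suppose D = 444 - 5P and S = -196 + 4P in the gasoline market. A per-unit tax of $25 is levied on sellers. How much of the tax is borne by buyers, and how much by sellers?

Buyers bear 100/9, sellers bear 125/9

Pre-tax equilibrium: P* = 640/9, Q* = 796/9.
Tax on sellers shifts supply to S = -196 + 4(P − 25) = -296 + 4P.
444 - 5P = -296 + 4P gives buyer price Pb = 740/9; sellers receive Ps = 740/9 − 25 = 515/9.
New quantity: Q = 444 − 5(740/9) = 296/9.
Buyer burden = 740/9 − 640/9 = 100/9; seller burden = 640/9 − 515/9 = 125/9.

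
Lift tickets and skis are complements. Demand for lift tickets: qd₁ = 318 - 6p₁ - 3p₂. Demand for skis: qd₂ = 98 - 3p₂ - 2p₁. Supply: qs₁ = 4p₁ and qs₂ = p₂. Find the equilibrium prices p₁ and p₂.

Market 1: 318 - 6p₁ - 3p₂ = 4p₁ → 10p₁ + 3p₂ = 318.
Market 2: 4p₂ + 2p₁ = 98.
Eliminating p₂: 4×(1) − 3×(2) gives 34p₁ = 978, so p₁ = 489/17.
Back-substitute into (2): p₂ = (98 − 2×489/17) / 4 = 172/17.

p₁ = 489/17, p₂ = 172/17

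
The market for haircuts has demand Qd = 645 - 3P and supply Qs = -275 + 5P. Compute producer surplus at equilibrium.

Producer surplus = 9000

Equilibrium: 645 - 3P = -275 + 5P gives P* = 115, Q* = 300.
Supply starts at P = 55 (where Qs = 0).
PS = ½(115 − 55)(300) = 9000.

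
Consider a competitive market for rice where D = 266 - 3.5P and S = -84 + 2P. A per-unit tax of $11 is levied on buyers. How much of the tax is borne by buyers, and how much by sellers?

Buyers bear $4, sellers bear $7

Pre-tax equilibrium: P* = 700/11, Q* = 476/11.
Tax on buyers shifts demand to D = 266 − 3.5(P + 11) = 227.5 - 3.5P.
227.5 - 3.5P = -84 + 2P gives seller price Ps = 623/11; buyers pay Pb = 623/11 + 11 = 744/11.
New quantity: Q = 266 − 3.5(744/11) = 322/11.
Buyer burden = 744/11 − 700/11 = 4; seller burden = 700/11 − 623/11 = 7.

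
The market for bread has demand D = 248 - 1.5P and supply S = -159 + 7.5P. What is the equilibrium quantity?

Set D = S: 248 - 1.5P = -159 + 7.5P.
407 = 9P, so P* = 407/9.
Q* = 248 − 1.5(407/9) = 1081/6.

Q* = 1081/6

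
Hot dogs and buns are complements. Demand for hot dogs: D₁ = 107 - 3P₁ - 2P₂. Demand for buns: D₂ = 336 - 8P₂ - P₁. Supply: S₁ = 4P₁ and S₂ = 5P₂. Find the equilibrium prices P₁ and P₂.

P₁ = 719/89, P₂ = 2245/89

Market 1: 107 - 3P₁ - 2P₂ = 4P₁ → 7P₁ + 2P₂ = 107.
Market 2: 13P₂ + P₁ = 336.
Eliminating P₂: 13×(1) − 2×(2) gives 89P₁ = 719, so P₁ = 719/89.
Back-substitute into (2): P₂ = (336 − 1×719/89) / 13 = 2245/89.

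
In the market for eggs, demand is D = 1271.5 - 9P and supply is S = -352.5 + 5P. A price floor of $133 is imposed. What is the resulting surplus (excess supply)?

Surplus = 238

Equilibrium price would be P* = 116, so the floor at 133 binds.
At P = 133: D = 74.5, S = 312.5.
Surplus = 312.5 − 74.5 = 238.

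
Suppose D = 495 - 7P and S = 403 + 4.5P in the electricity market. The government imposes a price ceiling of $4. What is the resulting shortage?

Shortage = 46

Equilibrium price would be P* = 8, so the ceiling at 4 binds.
At P = 4: D = 495 − 7(4) = 467, S = 403 + 4.5(4) = 421.
Shortage = 467 − 421 = 46.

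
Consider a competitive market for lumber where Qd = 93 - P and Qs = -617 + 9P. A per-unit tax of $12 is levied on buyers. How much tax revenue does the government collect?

Pre-tax equilibrium: P* = 71, Q* = 22.
Tax on buyers shifts demand to Qd = 93 − 1(P + 12) = 81 - P.
81 - P = -617 + 9P gives seller price Ps = 69.8; buyers pay Pb = 69.8 + 12 = 81.8.
New quantity: Q = 93 − 1(81.8) = 11.2.
Revenue = 12 × 11.2 = 134.4.

Tax revenue = 134.4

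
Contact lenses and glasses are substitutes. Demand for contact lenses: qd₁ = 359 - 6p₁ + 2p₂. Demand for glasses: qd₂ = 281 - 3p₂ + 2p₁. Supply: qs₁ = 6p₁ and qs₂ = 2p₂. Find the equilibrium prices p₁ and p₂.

p₁ = 2357/56, p₂ = 2045/28

Market 1: 359 - 6p₁ + 2p₂ = 6p₁ → 12p₁ - 2p₂ = 359.
Market 2: 5p₂ - 2p₁ = 281.
Eliminating p₂: 5×(1) + 2×(2) gives 56p₁ = 2357, so p₁ = 2357/56.
Back-substitute into (2): p₂ = (281 + 2×2357/56) / 5 = 2045/28.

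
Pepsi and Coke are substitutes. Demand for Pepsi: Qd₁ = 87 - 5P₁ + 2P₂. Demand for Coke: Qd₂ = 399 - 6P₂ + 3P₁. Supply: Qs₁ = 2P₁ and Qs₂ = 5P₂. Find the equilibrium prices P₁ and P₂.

P₁ = 1755/71, P₂ = 3054/71

Market 1: 87 - 5P₁ + 2P₂ = 2P₁ → 7P₁ - 2P₂ = 87.
Market 2: 11P₂ - 3P₁ = 399.
Eliminating P₂: 11×(1) + 2×(2) gives 71P₁ = 1755, so P₁ = 1755/71.
Back-substitute into (2): P₂ = (399 + 3×1755/71) / 11 = 3054/71.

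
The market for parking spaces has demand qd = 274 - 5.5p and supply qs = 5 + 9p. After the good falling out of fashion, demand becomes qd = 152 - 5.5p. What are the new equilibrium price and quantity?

p' = 294/29, q' = 2791/29

Original equilibrium: p* = 538/29, q* = 4987/29.
New equilibrium: 152 - 5.5p = 5 + 9p, so 147 = 14.5p and p' = 294/29; q' = 152 − 5.5(294/29) = 2791/29.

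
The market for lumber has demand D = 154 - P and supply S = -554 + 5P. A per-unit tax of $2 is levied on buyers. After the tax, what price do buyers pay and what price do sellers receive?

Buyers pay 359/3, sellers receive 353/3

Pre-tax equilibrium: P* = 118, Q* = 36.
Tax on buyers shifts demand to D = 154 − 1(P + 2) = 152 - P.
152 - P = -554 + 5P gives seller price Ps = 353/3; buyers pay Pb = 353/3 + 2 = 359/3.
New quantity: Q = 154 − 1(359/3) = 103/3.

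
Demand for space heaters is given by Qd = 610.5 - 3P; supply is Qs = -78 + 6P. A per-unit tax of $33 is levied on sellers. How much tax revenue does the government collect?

Pre-tax equilibrium: P* = 76.5, Q* = 381.
Tax on sellers shifts supply to Qs = -78 + 6(P − 33) = -276 + 6P.
610.5 - 3P = -276 + 6P gives buyer price Pb = 98.5; sellers receive Ps = 98.5 − 33 = 65.5.
New quantity: Q = 610.5 − 3(98.5) = 315.
Revenue = 33 × 315 = 10395.

Tax revenue = 10395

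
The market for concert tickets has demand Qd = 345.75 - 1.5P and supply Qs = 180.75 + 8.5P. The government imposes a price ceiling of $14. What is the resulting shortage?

Equilibrium price would be P* = 16.5, so the ceiling at 14 binds.
At P = 14: Qd = 345.75 − 1.5(14) = 324.75, Qs = 180.75 + 8.5(14) = 299.75.
Shortage = 324.75 − 299.75 = 25.

Shortage = 25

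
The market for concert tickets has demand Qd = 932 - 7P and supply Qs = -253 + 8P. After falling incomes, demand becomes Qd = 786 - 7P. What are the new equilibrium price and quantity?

Original equilibrium: P* = 79, Q* = 379.
New equilibrium: 786 - 7P = -253 + 8P, so 1039 = 15P and P' = 1039/15; Q' = 786 − 7(1039/15) = 4517/15.

P' = 1039/15, Q' = 4517/15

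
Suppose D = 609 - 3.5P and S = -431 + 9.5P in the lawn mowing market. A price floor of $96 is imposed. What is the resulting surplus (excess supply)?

Equilibrium price would be P* = 80, so the floor at 96 binds.
At P = 96: D = 273, S = 481.
Surplus = 481 − 273 = 208.

Surplus = 208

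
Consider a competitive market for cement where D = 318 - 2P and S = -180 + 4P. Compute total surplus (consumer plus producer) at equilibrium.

Total surplus = 8664

Equilibrium: 318 - 2P = -180 + 4P gives P* = 83, Q* = 152.
Demand choke price: P = 159; supply starts at P = 45.
CS = ½(159 − 83)(152) = 5776; PS = ½(83 − 45)(152) = 2888.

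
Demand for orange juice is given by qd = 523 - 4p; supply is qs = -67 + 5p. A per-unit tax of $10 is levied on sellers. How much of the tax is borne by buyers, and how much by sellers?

Pre-tax equilibrium: p* = 590/9, q* = 2347/9.
Tax on sellers shifts supply to qs = -67 + 5(p − 10) = -117 + 5p.
523 - 4p = -117 + 5p gives buyer price pb = 640/9; sellers receive ps = 640/9 − 10 = 550/9.
New quantity: q = 523 − 4(640/9) = 2147/9.
Buyer burden = 640/9 − 590/9 = 50/9; seller burden = 590/9 − 550/9 = 40/9.

Buyers bear 50/9, sellers bear 40/9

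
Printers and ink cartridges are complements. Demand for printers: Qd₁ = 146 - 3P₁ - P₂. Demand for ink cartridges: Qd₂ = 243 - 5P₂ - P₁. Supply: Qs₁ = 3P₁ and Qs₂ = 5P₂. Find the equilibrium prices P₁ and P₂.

P₁ = 1217/59, P₂ = 1312/59

Market 1: 146 - 3P₁ - P₂ = 3P₁ → 6P₁ + P₂ = 146.
Market 2: 10P₂ + P₁ = 243.
Eliminating P₂: 10×(1) − 1×(2) gives 59P₁ = 1217, so P₁ = 1217/59.
Back-substitute into (2): P₂ = (243 − 1×1217/59) / 10 = 1312/59.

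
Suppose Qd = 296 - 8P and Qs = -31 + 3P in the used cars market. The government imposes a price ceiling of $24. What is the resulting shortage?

Equilibrium price would be P* = 327/11, so the ceiling at 24 binds.
At P = 24: Qd = 296 − 8(24) = 104, Qs = -31 + 3(24) = 41.
Shortage = 104 − 41 = 63.

Shortage = 63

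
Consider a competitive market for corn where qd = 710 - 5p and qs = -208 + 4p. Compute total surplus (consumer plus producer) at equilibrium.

Equilibrium: 710 - 5p = -208 + 4p gives p* = 102, q* = 200.
Demand choke price: p = 142; supply starts at p = 52.
CS = ½(142 − 102)(200) = 4000; PS = ½(102 − 52)(200) = 5000.

Total surplus = 9000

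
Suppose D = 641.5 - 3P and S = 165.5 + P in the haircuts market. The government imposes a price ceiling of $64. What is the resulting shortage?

Equilibrium price would be P* = 119, so the ceiling at 64 binds.
At P = 64: D = 641.5 − 3(64) = 449.5, S = 165.5 + 1(64) = 229.5.
Shortage = 449.5 − 229.5 = 220.

Shortage = 220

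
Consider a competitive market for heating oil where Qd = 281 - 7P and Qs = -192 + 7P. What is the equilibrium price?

Set Qd = Qs: 281 - 7P = -192 + 7P.
473 = 14P, so P* = 473/14.
Q* = 281 − 7(473/14) = 44.5.

P* = 473/14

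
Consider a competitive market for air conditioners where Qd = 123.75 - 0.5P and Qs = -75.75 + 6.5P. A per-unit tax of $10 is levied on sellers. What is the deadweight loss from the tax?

Deadweight loss = 325/14

Pre-tax equilibrium: P* = 28.5, Q* = 109.5.
Tax on sellers shifts supply to Qs = -75.75 + 6.5(P − 10) = -140.75 + 6.5P.
123.75 - 0.5P = -140.75 + 6.5P gives buyer price Pb = 529/14; sellers receive Ps = 529/14 − 10 = 389/14.
New quantity: Q = 123.75 − 0.5(529/14) = 734/7.
DWL = ½ × 10 × (109.5 − 734/7) = 325/14.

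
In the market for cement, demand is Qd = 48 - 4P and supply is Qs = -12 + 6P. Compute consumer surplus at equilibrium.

Equilibrium: 48 - 4P = -12 + 6P gives P* = 6, Q* = 24.
Demand choke price (Qd = 0): P = 12.
CS = ½(12 − 6)(24) = 72.

Consumer surplus = 72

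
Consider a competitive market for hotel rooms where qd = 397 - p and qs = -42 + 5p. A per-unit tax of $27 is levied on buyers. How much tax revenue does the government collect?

Tax revenue = 8136

Pre-tax equilibrium: p* = 439/6, q* = 1943/6.
Tax on buyers shifts demand to qd = 397 − 1(p + 27) = 370 - p.
370 - p = -42 + 5p gives seller price ps = 206/3; buyers pay pb = 206/3 + 27 = 287/3.
New quantity: q = 397 − 1(287/3) = 904/3.
Revenue = 27 × 904/3 = 8136.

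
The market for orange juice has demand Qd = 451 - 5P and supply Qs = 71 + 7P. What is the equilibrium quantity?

Q* = 878/3

Set Qd = Qs: 451 - 5P = 71 + 7P.
380 = 12P, so P* = 95/3.
Q* = 451 − 5(95/3) = 878/3.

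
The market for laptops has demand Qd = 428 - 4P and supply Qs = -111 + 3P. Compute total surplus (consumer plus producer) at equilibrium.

Equilibrium: 428 - 4P = -111 + 3P gives P* = 77, Q* = 120.
Demand choke price: P = 107; supply starts at P = 37.
CS = ½(107 − 77)(120) = 1800; PS = ½(77 − 37)(120) = 2400.

Total surplus = 4200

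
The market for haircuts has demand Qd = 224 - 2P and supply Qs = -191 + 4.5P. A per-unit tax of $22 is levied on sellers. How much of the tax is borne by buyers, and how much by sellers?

Buyers bear 198/13, sellers bear 88/13

Pre-tax equilibrium: P* = 830/13, Q* = 1252/13.
Tax on sellers shifts supply to Qs = -191 + 4.5(P − 22) = -290 + 4.5P.
224 - 2P = -290 + 4.5P gives buyer price Pb = 1028/13; sellers receive Ps = 1028/13 − 22 = 742/13.
New quantity: Q = 224 − 2(1028/13) = 856/13.
Buyer burden = 1028/13 − 830/13 = 198/13; seller burden = 830/13 − 742/13 = 88/13.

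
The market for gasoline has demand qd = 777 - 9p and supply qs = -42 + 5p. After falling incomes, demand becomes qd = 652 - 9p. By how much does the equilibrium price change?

Δp = -125/14

Original equilibrium: p* = 58.5, q* = 250.5.
New equilibrium: 652 - 9p = -42 + 5p, so 694 = 14p and p' = 347/7; q' = 652 − 9(347/7) = 1441/7.
Change in price: 347/7 − 58.5 = -125/14.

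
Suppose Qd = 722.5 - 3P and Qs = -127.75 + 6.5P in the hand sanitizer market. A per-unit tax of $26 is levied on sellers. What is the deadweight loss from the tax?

Pre-tax equilibrium: P* = 89.5, Q* = 454.
Tax on sellers shifts supply to Qs = -127.75 + 6.5(P − 26) = -296.75 + 6.5P.
722.5 - 3P = -296.75 + 6.5P gives buyer price Pb = 4077/38; sellers receive Ps = 4077/38 − 26 = 3089/38.
New quantity: Q = 722.5 − 3(4077/38) = 7612/19.
DWL = ½ × 26 × (454 − 7612/19) = 13182/19.

Deadweight loss = 13182/19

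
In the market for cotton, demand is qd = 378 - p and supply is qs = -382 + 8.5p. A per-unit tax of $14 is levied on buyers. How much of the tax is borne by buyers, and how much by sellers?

Pre-tax equilibrium: p* = 80, q* = 298.
Tax on buyers shifts demand to qd = 378 − 1(p + 14) = 364 - p.
364 - p = -382 + 8.5p gives seller price ps = 1492/19; buyers pay pb = 1492/19 + 14 = 1758/19.
New quantity: q = 378 − 1(1758/19) = 5424/19.
Buyer burden = 1758/19 − 80 = 238/19; seller burden = 80 − 1492/19 = 28/19.

Buyers bear 238/19, sellers bear 28/19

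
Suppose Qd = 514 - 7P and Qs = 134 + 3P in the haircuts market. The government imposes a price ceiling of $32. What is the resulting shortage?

Shortage = 60

Equilibrium price would be P* = 38, so the ceiling at 32 binds.
At P = 32: Qd = 514 − 7(32) = 290, Qs = 134 + 3(32) = 230.
Shortage = 290 − 230 = 60.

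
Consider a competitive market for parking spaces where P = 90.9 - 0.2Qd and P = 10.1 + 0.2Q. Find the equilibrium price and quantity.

P* = 50.5, Q* = 202

Set the two price expressions equal: 90.9 - 0.2Q = 10.1 + 0.2Q.
80.8 = 0.4Q, so Q* = 202.
P* = 90.9 − (0.2)(202) = 50.5.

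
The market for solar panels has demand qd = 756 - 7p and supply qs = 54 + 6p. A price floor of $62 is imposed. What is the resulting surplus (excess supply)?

Surplus = 104

Equilibrium price would be p* = 54, so the floor at 62 binds.
At p = 62: qd = 322, qs = 426.
Surplus = 426 − 322 = 104.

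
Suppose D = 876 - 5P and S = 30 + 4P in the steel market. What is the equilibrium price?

Set D = S: 876 - 5P = 30 + 4P.
846 = 9P, so P* = 94.
Q* = 876 − 5(94) = 406.

P* = 94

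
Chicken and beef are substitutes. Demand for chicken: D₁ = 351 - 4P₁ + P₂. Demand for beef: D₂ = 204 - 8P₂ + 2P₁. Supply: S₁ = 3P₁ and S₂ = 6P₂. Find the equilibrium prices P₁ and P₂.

P₁ = 53.3125, P₂ = 22.1875

Market 1: 351 - 4P₁ + P₂ = 3P₁ → 7P₁ - P₂ = 351.
Market 2: 14P₂ - 2P₁ = 204.
Eliminating P₂: 14×(1) + 1×(2) gives 96P₁ = 5118, so P₁ = 53.3125.
Back-substitute into (2): P₂ = (204 + 2×53.3125) / 14 = 22.1875.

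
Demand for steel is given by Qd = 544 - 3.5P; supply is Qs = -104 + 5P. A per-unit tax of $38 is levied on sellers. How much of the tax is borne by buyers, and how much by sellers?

Buyers bear 380/17, sellers bear 266/17

Pre-tax equilibrium: P* = 1296/17, Q* = 4712/17.
Tax on sellers shifts supply to Qs = -104 + 5(P − 38) = -294 + 5P.
544 - 3.5P = -294 + 5P gives buyer price Pb = 1676/17; sellers receive Ps = 1676/17 − 38 = 1030/17.
New quantity: Q = 544 − 3.5(1676/17) = 3382/17.
Buyer burden = 1676/17 − 1296/17 = 380/17; seller burden = 1296/17 − 1030/17 = 266/17.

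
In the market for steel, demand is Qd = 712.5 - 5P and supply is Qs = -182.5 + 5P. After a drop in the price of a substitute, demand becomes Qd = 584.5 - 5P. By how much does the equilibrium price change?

Original equilibrium: P* = 89.5, Q* = 265.
New equilibrium: 584.5 - 5P = -182.5 + 5P, so 767 = 10P and P' = 76.7; Q' = 584.5 − 5(76.7) = 201.
Change in price: 76.7 − 89.5 = -12.8.

ΔP = -12.8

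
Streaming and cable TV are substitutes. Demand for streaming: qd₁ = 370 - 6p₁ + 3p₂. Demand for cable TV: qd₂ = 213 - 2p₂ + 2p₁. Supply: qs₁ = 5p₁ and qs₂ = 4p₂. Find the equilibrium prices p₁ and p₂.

Market 1: 370 - 6p₁ + 3p₂ = 5p₁ → 11p₁ - 3p₂ = 370.
Market 2: 6p₂ - 2p₁ = 213.
Eliminating p₂: 6×(1) + 3×(2) gives 60p₁ = 2859, so p₁ = 47.65.
Back-substitute into (2): p₂ = (213 + 2×47.65) / 6 = 3083/60.

p₁ = 47.65, p₂ = 3083/60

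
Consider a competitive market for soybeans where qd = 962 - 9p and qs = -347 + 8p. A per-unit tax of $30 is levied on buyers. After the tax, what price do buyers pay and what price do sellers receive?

Pre-tax equilibrium: p* = 77, q* = 269.
Tax on buyers shifts demand to qd = 962 − 9(p + 30) = 692 - 9p.
692 - 9p = -347 + 8p gives seller price ps = 1039/17; buyers pay pb = 1039/17 + 30 = 1549/17.
New quantity: q = 962 − 9(1549/17) = 2413/17.

Buyers pay 1549/17, sellers receive 1039/17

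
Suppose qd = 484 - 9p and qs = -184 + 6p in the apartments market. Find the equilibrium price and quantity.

p* = 668/15, q* = 83.2

Set qd = qs: 484 - 9p = -184 + 6p.
668 = 15p, so p* = 668/15.
q* = 484 − 9(668/15) = 83.2.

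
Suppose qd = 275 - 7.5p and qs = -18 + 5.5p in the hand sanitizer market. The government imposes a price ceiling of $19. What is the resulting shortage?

Equilibrium price would be p* = 293/13, so the ceiling at 19 binds.
At p = 19: qd = 275 − 7.5(19) = 132.5, qs = -18 + 5.5(19) = 86.5.
Shortage = 132.5 − 86.5 = 46.

Shortage = 46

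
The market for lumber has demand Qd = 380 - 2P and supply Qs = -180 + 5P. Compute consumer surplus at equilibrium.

Consumer surplus = 12100

Equilibrium: 380 - 2P = -180 + 5P gives P* = 80, Q* = 220.
Demand choke price (Qd = 0): P = 190.
CS = ½(190 − 80)(220) = 12100.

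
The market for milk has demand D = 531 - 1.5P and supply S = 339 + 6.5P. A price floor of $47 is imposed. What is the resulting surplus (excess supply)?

Surplus = 184

Equilibrium price would be P* = 24, so the floor at 47 binds.
At P = 47: D = 460.5, S = 644.5.
Surplus = 644.5 − 460.5 = 184.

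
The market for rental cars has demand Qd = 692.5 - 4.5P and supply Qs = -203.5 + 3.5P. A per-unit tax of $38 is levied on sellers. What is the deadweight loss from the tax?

Deadweight loss = 1421.4375

Pre-tax equilibrium: P* = 112, Q* = 188.5.
Tax on sellers shifts supply to Qs = -203.5 + 3.5(P − 38) = -336.5 + 3.5P.
692.5 - 4.5P = -336.5 + 3.5P gives buyer price Pb = 128.625; sellers receive Ps = 128.625 − 38 = 90.625.
New quantity: Q = 692.5 − 4.5(128.625) = 113.6875.
DWL = ½ × 38 × (188.5 − 113.6875) = 1421.4375.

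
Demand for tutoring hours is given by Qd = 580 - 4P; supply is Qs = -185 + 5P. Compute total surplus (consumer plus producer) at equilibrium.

Total surplus = 12960

Equilibrium: 580 - 4P = -185 + 5P gives P* = 85, Q* = 240.
Demand choke price: P = 145; supply starts at P = 37.
CS = ½(145 − 85)(240) = 7200; PS = ½(85 − 37)(240) = 5760.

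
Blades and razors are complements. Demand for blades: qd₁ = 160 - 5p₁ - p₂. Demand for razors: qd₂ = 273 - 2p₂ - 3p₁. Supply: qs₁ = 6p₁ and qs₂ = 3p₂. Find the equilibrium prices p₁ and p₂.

p₁ = 527/52, p₂ = 2523/52

Market 1: 160 - 5p₁ - p₂ = 6p₁ → 11p₁ + p₂ = 160.
Market 2: 5p₂ + 3p₁ = 273.
Eliminating p₂: 5×(1) − 1×(2) gives 52p₁ = 527, so p₁ = 527/52.
Back-substitute into (2): p₂ = (273 − 3×527/52) / 5 = 2523/52.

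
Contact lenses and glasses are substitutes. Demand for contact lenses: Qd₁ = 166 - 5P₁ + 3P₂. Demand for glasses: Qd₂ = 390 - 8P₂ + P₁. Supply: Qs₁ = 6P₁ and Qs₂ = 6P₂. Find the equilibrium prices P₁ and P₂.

Market 1: 166 - 5P₁ + 3P₂ = 6P₁ → 11P₁ - 3P₂ = 166.
Market 2: 14P₂ - P₁ = 390.
Eliminating P₂: 14×(1) + 3×(2) gives 151P₁ = 3494, so P₁ = 3494/151.
Back-substitute into (2): P₂ = (390 + 1×3494/151) / 14 = 4456/151.

P₁ = 3494/151, P₂ = 4456/151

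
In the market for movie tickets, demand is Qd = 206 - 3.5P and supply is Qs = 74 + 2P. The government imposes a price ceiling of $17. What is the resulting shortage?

Equilibrium price would be P* = 24, so the ceiling at 17 binds.
At P = 17: Qd = 206 − 3.5(17) = 146.5, Qs = 74 + 2(17) = 108.
Shortage = 146.5 − 108 = 38.5.

Shortage = 38.5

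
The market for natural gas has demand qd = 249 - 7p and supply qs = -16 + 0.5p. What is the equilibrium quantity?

q* = 5/3

Set qd = qs: 249 - 7p = -16 + 0.5p.
265 = 7.5p, so p* = 106/3.
q* = 249 − 7(106/3) = 5/3.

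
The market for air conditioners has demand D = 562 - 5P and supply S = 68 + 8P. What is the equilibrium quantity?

Q* = 372

Set D = S: 562 - 5P = 68 + 8P.
494 = 13P, so P* = 38.
Q* = 562 − 5(38) = 372.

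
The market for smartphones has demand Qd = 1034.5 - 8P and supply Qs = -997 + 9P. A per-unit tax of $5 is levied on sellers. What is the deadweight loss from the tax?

Pre-tax equilibrium: P* = 119.5, Q* = 78.5.
Tax on sellers shifts supply to Qs = -997 + 9(P − 5) = -1042 + 9P.
1034.5 - 8P = -1042 + 9P gives buyer price Pb = 4153/34; sellers receive Ps = 4153/34 − 5 = 3983/34.
New quantity: Q = 1034.5 − 8(4153/34) = 1949/34.
DWL = ½ × 5 × (78.5 − 1949/34) = 900/17.

Deadweight loss = 900/17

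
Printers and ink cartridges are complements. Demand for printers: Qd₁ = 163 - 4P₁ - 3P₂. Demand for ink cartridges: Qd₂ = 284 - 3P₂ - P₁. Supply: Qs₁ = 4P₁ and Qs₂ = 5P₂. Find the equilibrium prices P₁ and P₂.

Market 1: 163 - 4P₁ - 3P₂ = 4P₁ → 8P₁ + 3P₂ = 163.
Market 2: 8P₂ + P₁ = 284.
Eliminating P₂: 8×(1) − 3×(2) gives 61P₁ = 452, so P₁ = 452/61.
Back-substitute into (2): P₂ = (284 − 1×452/61) / 8 = 2109/61.

P₁ = 452/61, P₂ = 2109/61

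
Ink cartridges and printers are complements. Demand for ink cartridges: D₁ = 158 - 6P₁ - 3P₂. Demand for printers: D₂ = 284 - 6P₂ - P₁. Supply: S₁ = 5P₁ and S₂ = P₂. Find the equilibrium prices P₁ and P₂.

Market 1: 158 - 6P₁ - 3P₂ = 5P₁ → 11P₁ + 3P₂ = 158.
Market 2: 7P₂ + P₁ = 284.
Eliminating P₂: 7×(1) − 3×(2) gives 74P₁ = 254, so P₁ = 127/37.
Back-substitute into (2): P₂ = (284 − 1×127/37) / 7 = 1483/37.

P₁ = 127/37, P₂ = 1483/37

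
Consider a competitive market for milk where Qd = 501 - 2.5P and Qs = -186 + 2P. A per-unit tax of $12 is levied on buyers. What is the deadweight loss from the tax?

Pre-tax equilibrium: P* = 458/3, Q* = 358/3.
Tax on buyers shifts demand to Qd = 501 − 2.5(P + 12) = 471 - 2.5P.
471 - 2.5P = -186 + 2P gives seller price Ps = 146; buyers pay Pb = 146 + 12 = 158.
New quantity: Q = 501 − 2.5(158) = 106.
DWL = ½ × 12 × (358/3 − 106) = 80.

Deadweight loss = 80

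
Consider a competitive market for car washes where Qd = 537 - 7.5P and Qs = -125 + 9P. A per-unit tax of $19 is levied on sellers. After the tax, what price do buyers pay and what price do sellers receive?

Pre-tax equilibrium: P* = 1324/33, Q* = 2597/11.
Tax on sellers shifts supply to Qs = -125 + 9(P − 19) = -296 + 9P.
537 - 7.5P = -296 + 9P gives buyer price Pb = 1666/33; sellers receive Ps = 1666/33 − 19 = 1039/33.
New quantity: Q = 537 − 7.5(1666/33) = 1742/11.

Buyers pay 1666/33, sellers receive 1039/33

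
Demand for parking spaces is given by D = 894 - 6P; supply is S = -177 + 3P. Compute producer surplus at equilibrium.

Equilibrium: 894 - 6P = -177 + 3P gives P* = 119, Q* = 180.
Supply starts at P = 59 (where S = 0).
PS = ½(119 − 59)(180) = 5400.

Producer surplus = 5400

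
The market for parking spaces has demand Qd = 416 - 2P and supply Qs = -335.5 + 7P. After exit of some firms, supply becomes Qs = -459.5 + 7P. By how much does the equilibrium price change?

ΔP = 124/9

Original equilibrium: P* = 83.5, Q* = 249.
New equilibrium: 416 - 2P = -459.5 + 7P, so 875.5 = 9P and P' = 1751/18; Q' = 416 − 2(1751/18) = 1993/9.
Change in price: 1751/18 − 83.5 = 124/9.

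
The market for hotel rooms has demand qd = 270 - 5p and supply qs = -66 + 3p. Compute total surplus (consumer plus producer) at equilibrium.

Total surplus = 960

Equilibrium: 270 - 5p = -66 + 3p gives p* = 42, q* = 60.
Demand choke price: p = 54; supply starts at p = 22.
CS = ½(54 − 42)(60) = 360; PS = ½(42 − 22)(60) = 600.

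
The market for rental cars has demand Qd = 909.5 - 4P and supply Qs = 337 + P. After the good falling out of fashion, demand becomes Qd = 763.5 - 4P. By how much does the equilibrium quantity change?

Original equilibrium: P* = 114.5, Q* = 451.5.
New equilibrium: 763.5 - 4P = 337 + P, so 426.5 = 5P and P' = 85.3; Q' = 763.5 − 4(85.3) = 422.3.
Change in quantity: 422.3 − 451.5 = -29.2.

ΔQ = -29.2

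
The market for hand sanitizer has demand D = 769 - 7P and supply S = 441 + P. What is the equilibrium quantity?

Q* = 482

Set D = S: 769 - 7P = 441 + P.
328 = 8P, so P* = 41.
Q* = 769 − 7(41) = 482.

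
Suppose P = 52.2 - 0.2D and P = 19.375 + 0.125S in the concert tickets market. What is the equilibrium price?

Set the two price expressions equal: 52.2 - 0.2Q = 19.375 + 0.125Q.
32.825 = 0.325Q, so Q* = 101.
P* = 52.2 − (0.2)(101) = 32.

P* = 32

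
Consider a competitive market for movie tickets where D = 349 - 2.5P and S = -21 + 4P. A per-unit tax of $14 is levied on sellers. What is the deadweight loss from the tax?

Deadweight loss = 1960/13

Pre-tax equilibrium: P* = 740/13, Q* = 2687/13.
Tax on sellers shifts supply to S = -21 + 4(P − 14) = -77 + 4P.
349 - 2.5P = -77 + 4P gives buyer price Pb = 852/13; sellers receive Ps = 852/13 − 14 = 670/13.
New quantity: Q = 349 − 2.5(852/13) = 2407/13.
DWL = ½ × 14 × (2687/13 − 2407/13) = 1960/13.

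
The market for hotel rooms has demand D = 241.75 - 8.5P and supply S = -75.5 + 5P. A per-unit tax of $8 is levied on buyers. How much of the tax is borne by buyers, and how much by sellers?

Pre-tax equilibrium: P* = 23.5, Q* = 42.
Tax on buyers shifts demand to D = 241.75 − 8.5(P + 8) = 173.75 - 8.5P.
173.75 - 8.5P = -75.5 + 5P gives seller price Ps = 997/54; buyers pay Pb = 997/54 + 8 = 1429/54.
New quantity: Q = 241.75 − 8.5(1429/54) = 454/27.
Buyer burden = 1429/54 − 23.5 = 80/27; seller burden = 23.5 − 997/54 = 136/27.

Buyers bear 80/27, sellers bear 136/27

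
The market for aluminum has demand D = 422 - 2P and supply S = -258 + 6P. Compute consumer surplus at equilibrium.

Equilibrium: 422 - 2P = -258 + 6P gives P* = 85, Q* = 252.
Demand choke price (D = 0): P = 211.
CS = ½(211 − 85)(252) = 15876.

Consumer surplus = 15876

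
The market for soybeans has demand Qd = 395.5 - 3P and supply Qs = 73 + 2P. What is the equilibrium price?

P* = 64.5

Set Qd = Qs: 395.5 - 3P = 73 + 2P.
322.5 = 5P, so P* = 64.5.
Q* = 395.5 − 3(64.5) = 202.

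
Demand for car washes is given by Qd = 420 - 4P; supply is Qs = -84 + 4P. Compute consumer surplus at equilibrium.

Equilibrium: 420 - 4P = -84 + 4P gives P* = 63, Q* = 168.
Demand choke price (Qd = 0): P = 105.
CS = ½(105 − 63)(168) = 3528.

Consumer surplus = 3528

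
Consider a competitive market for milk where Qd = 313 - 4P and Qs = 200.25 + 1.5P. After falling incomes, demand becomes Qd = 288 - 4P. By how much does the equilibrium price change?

Original equilibrium: P* = 20.5, Q* = 231.
New equilibrium: 288 - 4P = 200.25 + 1.5P, so 87.75 = 5.5P and P' = 351/22; Q' = 288 − 4(351/22) = 2466/11.
Change in price: 351/22 − 20.5 = -50/11.

ΔP = -50/11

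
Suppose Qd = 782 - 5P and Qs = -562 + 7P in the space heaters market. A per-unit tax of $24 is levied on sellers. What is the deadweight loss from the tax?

Pre-tax equilibrium: P* = 112, Q* = 222.
Tax on sellers shifts supply to Qs = -562 + 7(P − 24) = -730 + 7P.
782 - 5P = -730 + 7P gives buyer price Pb = 126; sellers receive Ps = 126 − 24 = 102.
New quantity: Q = 782 − 5(126) = 152.
DWL = ½ × 24 × (222 − 152) = 840.

Deadweight loss = 840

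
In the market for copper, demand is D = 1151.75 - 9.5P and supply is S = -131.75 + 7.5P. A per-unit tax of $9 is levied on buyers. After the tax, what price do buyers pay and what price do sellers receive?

Buyers pay 1351/17, sellers receive 1198/17

Pre-tax equilibrium: P* = 75.5, Q* = 434.5.
Tax on buyers shifts demand to D = 1151.75 − 9.5(P + 9) = 1066.25 - 9.5P.
1066.25 - 9.5P = -131.75 + 7.5P gives seller price Ps = 1198/17; buyers pay Pb = 1198/17 + 9 = 1351/17.
New quantity: Q = 1151.75 − 9.5(1351/17) = 26981/68.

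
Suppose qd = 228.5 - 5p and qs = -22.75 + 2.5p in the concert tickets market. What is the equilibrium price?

Set qd = qs: 228.5 - 5p = -22.75 + 2.5p.
251.25 = 7.5p, so p* = 33.5.
q* = 228.5 − 5(33.5) = 61.

p* = 33.5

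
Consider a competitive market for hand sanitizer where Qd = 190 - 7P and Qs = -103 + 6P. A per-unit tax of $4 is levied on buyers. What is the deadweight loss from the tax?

Pre-tax equilibrium: P* = 293/13, Q* = 419/13.
Tax on buyers shifts demand to Qd = 190 − 7(P + 4) = 162 - 7P.
162 - 7P = -103 + 6P gives seller price Ps = 265/13; buyers pay Pb = 265/13 + 4 = 317/13.
New quantity: Q = 190 − 7(317/13) = 251/13.
DWL = ½ × 4 × (419/13 − 251/13) = 336/13.

Deadweight loss = 336/13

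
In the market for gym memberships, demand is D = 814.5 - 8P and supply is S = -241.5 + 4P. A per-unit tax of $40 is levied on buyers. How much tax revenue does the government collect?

Tax revenue = 460/3

Pre-tax equilibrium: P* = 88, Q* = 110.5.
Tax on buyers shifts demand to D = 814.5 − 8(P + 40) = 494.5 - 8P.
494.5 - 8P = -241.5 + 4P gives seller price Ps = 184/3; buyers pay Pb = 184/3 + 40 = 304/3.
New quantity: Q = 814.5 − 8(304/3) = 23/6.
Revenue = 40 × 23/6 = 460/3.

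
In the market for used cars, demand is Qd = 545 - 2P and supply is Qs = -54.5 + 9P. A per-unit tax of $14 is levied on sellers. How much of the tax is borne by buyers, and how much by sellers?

Buyers bear 126/11, sellers bear 28/11

Pre-tax equilibrium: P* = 54.5, Q* = 436.
Tax on sellers shifts supply to Qs = -54.5 + 9(P − 14) = -180.5 + 9P.
545 - 2P = -180.5 + 9P gives buyer price Pb = 1451/22; sellers receive Ps = 1451/22 − 14 = 1143/22.
New quantity: Q = 545 − 2(1451/22) = 4544/11.
Buyer burden = 1451/22 − 54.5 = 126/11; seller burden = 54.5 − 1143/22 = 28/11.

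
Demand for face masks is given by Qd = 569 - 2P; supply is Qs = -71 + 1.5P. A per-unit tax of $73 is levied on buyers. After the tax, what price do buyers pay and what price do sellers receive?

Buyers pay 1499/7, sellers receive 988/7

Pre-tax equilibrium: P* = 1280/7, Q* = 1423/7.
Tax on buyers shifts demand to Qd = 569 − 2(P + 73) = 423 - 2P.
423 - 2P = -71 + 1.5P gives seller price Ps = 988/7; buyers pay Pb = 988/7 + 73 = 1499/7.
New quantity: Q = 569 − 2(1499/7) = 985/7.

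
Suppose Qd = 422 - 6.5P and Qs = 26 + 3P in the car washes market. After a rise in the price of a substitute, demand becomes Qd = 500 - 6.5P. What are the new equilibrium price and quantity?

P' = 948/19, Q' = 3338/19

Original equilibrium: P* = 792/19, Q* = 2870/19.
New equilibrium: 500 - 6.5P = 26 + 3P, so 474 = 9.5P and P' = 948/19; Q' = 500 − 6.5(948/19) = 3338/19.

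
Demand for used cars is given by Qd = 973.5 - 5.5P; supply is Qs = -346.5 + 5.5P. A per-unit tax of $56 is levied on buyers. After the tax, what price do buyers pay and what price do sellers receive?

Buyers pay $148, sellers receive $92

Pre-tax equilibrium: P* = 120, Q* = 313.5.
Tax on buyers shifts demand to Qd = 973.5 − 5.5(P + 56) = 665.5 - 5.5P.
665.5 - 5.5P = -346.5 + 5.5P gives seller price Ps = 92; buyers pay Pb = 92 + 56 = 148.
New quantity: Q = 973.5 − 5.5(148) = 159.5.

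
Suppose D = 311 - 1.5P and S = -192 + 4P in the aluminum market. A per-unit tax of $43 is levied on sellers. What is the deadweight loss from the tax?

Pre-tax equilibrium: P* = 1006/11, Q* = 1912/11.
Tax on sellers shifts supply to S = -192 + 4(P − 43) = -364 + 4P.
311 - 1.5P = -364 + 4P gives buyer price Pb = 1350/11; sellers receive Ps = 1350/11 − 43 = 877/11.
New quantity: Q = 311 − 1.5(1350/11) = 1396/11.
DWL = ½ × 43 × (1912/11 − 1396/11) = 11094/11.

Deadweight loss = 11094/11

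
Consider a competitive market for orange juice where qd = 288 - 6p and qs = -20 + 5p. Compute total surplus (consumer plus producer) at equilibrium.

Equilibrium: 288 - 6p = -20 + 5p gives p* = 28, q* = 120.
Demand choke price: p = 48; supply starts at p = 4.
CS = ½(48 − 28)(120) = 1200; PS = ½(28 − 4)(120) = 1440.

Total surplus = 2640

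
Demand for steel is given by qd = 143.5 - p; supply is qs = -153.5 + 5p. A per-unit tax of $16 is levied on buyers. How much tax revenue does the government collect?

Pre-tax equilibrium: p* = 49.5, q* = 94.
Tax on buyers shifts demand to qd = 143.5 − 1(p + 16) = 127.5 - p.
127.5 - p = -153.5 + 5p gives seller price ps = 281/6; buyers pay pb = 281/6 + 16 = 377/6.
New quantity: q = 143.5 − 1(377/6) = 242/3.
Revenue = 16 × 242/3 = 3872/3.

Tax revenue = 3872/3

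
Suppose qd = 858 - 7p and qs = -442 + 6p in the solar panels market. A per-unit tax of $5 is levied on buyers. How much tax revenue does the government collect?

Tax revenue = 9220/13

Pre-tax equilibrium: p* = 100, q* = 158.
Tax on buyers shifts demand to qd = 858 − 7(p + 5) = 823 - 7p.
823 - 7p = -442 + 6p gives seller price ps = 1265/13; buyers pay pb = 1265/13 + 5 = 1330/13.
New quantity: q = 858 − 7(1330/13) = 1844/13.
Revenue = 5 × 1844/13 = 9220/13.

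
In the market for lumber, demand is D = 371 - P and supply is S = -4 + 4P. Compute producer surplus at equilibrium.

Equilibrium: 371 - P = -4 + 4P gives P* = 75, Q* = 296.
Supply starts at P = 1 (where S = 0).
PS = ½(75 − 1)(296) = 10952.

Producer surplus = 10952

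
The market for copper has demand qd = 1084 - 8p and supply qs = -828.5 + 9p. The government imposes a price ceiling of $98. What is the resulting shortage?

Equilibrium price would be p* = 112.5, so the ceiling at 98 binds.
At p = 98: qd = 1084 − 8(98) = 300, qs = -828.5 + 9(98) = 53.5.
Shortage = 300 − 53.5 = 246.5.

Shortage = 246.5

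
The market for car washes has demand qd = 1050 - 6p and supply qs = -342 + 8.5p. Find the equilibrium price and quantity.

p* = 96, q* = 474

Set qd = qs: 1050 - 6p = -342 + 8.5p.
1392 = 14.5p, so p* = 96.
q* = 1050 − 6(96) = 474.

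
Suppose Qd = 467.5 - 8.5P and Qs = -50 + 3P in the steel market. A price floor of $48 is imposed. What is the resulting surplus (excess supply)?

Surplus = 34.5

Equilibrium price would be P* = 45, so the floor at 48 binds.
At P = 48: Qd = 59.5, Qs = 94.
Surplus = 94 − 59.5 = 34.5.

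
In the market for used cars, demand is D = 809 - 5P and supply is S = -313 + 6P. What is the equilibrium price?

P* = 102

Set D = S: 809 - 5P = -313 + 6P.
1122 = 11P, so P* = 102.
Q* = 809 − 5(102) = 299.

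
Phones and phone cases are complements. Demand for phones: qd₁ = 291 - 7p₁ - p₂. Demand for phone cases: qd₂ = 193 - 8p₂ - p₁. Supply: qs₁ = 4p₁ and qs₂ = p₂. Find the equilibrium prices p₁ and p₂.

p₁ = 1213/49, p₂ = 916/49

Market 1: 291 - 7p₁ - p₂ = 4p₁ → 11p₁ + p₂ = 291.
Market 2: 9p₂ + p₁ = 193.
Eliminating p₂: 9×(1) − 1×(2) gives 98p₁ = 2426, so p₁ = 1213/49.
Back-substitute into (2): p₂ = (193 − 1×1213/49) / 9 = 916/49.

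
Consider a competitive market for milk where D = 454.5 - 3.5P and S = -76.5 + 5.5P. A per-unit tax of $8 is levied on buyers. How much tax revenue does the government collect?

Pre-tax equilibrium: P* = 59, Q* = 248.
Tax on buyers shifts demand to D = 454.5 − 3.5(P + 8) = 426.5 - 3.5P.
426.5 - 3.5P = -76.5 + 5.5P gives seller price Ps = 503/9; buyers pay Pb = 503/9 + 8 = 575/9.
New quantity: Q = 454.5 − 3.5(575/9) = 2078/9.
Revenue = 8 × 2078/9 = 16624/9.

Tax revenue = 16624/9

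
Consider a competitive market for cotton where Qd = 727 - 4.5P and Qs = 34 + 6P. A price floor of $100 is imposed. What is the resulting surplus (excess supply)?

Surplus = 357

Equilibrium price would be P* = 66, so the floor at 100 binds.
At P = 100: Qd = 277, Qs = 634.
Surplus = 634 − 277 = 357.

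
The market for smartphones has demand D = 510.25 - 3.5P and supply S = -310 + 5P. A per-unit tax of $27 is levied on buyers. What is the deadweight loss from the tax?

Deadweight loss = 25515/34

Pre-tax equilibrium: P* = 96.5, Q* = 172.5.
Tax on buyers shifts demand to D = 510.25 − 3.5(P + 27) = 415.75 - 3.5P.
415.75 - 3.5P = -310 + 5P gives seller price Ps = 2903/34; buyers pay Pb = 2903/34 + 27 = 3821/34.
New quantity: Q = 510.25 − 3.5(3821/34) = 3975/34.
DWL = ½ × 27 × (172.5 − 3975/34) = 25515/34.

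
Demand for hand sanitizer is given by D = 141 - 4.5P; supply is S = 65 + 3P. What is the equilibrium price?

P* = 152/15

Set D = S: 141 - 4.5P = 65 + 3P.
76 = 7.5P, so P* = 152/15.
Q* = 141 − 4.5(152/15) = 95.4.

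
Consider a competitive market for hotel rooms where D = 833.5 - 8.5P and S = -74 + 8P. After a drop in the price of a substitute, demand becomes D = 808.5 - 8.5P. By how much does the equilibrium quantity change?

ΔQ = -400/33

Original equilibrium: P* = 55, Q* = 366.
New equilibrium: 808.5 - 8.5P = -74 + 8P, so 882.5 = 16.5P and P' = 1765/33; Q' = 808.5 − 8.5(1765/33) = 11678/33.
Change in quantity: 11678/33 − 366 = -400/33.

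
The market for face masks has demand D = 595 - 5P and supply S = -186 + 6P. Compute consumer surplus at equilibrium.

Equilibrium: 595 - 5P = -186 + 6P gives P* = 71, Q* = 240.
Demand choke price (D = 0): P = 119.
CS = ½(119 − 71)(240) = 5760.

Consumer surplus = 5760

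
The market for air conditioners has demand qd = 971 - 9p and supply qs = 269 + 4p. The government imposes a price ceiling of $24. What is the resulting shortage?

Equilibrium price would be p* = 54, so the ceiling at 24 binds.
At p = 24: qd = 971 − 9(24) = 755, qs = 269 + 4(24) = 365.
Shortage = 755 − 365 = 390.

Shortage = 390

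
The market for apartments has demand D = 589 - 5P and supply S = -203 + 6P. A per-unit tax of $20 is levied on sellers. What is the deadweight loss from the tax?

Pre-tax equilibrium: P* = 72, Q* = 229.
Tax on sellers shifts supply to S = -203 + 6(P − 20) = -323 + 6P.
589 - 5P = -323 + 6P gives buyer price Pb = 912/11; sellers receive Ps = 912/11 − 20 = 692/11.
New quantity: Q = 589 − 5(912/11) = 1919/11.
DWL = ½ × 20 × (229 − 1919/11) = 6000/11.

Deadweight loss = 6000/11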